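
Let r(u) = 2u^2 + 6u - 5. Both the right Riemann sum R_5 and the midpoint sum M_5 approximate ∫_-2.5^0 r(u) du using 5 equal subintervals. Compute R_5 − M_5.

0.9375

R_5 = -20.
M_5 = -20.9375.
R_5 − M_5 = 0.9375.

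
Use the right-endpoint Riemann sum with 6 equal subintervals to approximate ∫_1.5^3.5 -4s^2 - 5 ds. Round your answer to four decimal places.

-69.4815

Δs = (3.5 − 1.5)/6 = 1/3.
Right endpoints: 11/6, 13/6, 2.5, 17/6, 19/6, 3.5.
f(11/6) = -166/9, f(13/6) = -214/9, f(2.5) = -30, f(17/6) = -334/9, f(19/6) = -406/9, f(3.5) = -54.
Sum = Δs · [f(11/6) + f(13/6) + f(2.5) + ...].
Sum ≈ -69.4815.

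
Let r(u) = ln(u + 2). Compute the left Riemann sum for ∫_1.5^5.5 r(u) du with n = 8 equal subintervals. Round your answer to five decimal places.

6.53340

Δu = (5.5 − 1.5)/8 = 0.5.
Left endpoints: 1.5, 2, 2.5, 3, 3.5, 4, 4.5, 5.
r(1.5) ≈ 1.25276, r(2) ≈ 1.38629, r(2.5) ≈ 1.50408, r(3) ≈ 1.60944, r(3.5) ≈ 1.70475, r(4) ≈ 1.79176, r(4.5) ≈ 1.87180, r(5) ≈ 1.94591.
Sum = Δu · [r(1.5) + r(2) + r(2.5) + ...].
Sum ≈ 6.53340.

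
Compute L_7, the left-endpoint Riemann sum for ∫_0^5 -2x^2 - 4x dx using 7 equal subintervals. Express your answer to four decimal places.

Δx = (5 − 0)/7 = 5/7.
Left endpoints: 0, 5/7, 10/7, 15/7, 20/7, 25/7, 30/7.
f(0) = 0, f(5/7) = -190/49, f(10/7) = -480/49, f(15/7) = -870/49, f(20/7) = -1360/49, f(25/7) = -1950/49, f(30/7) = -2640/49.
Sum = Δx · [f(0) + f(5/7) + f(10/7) + ...].
Sum ≈ -109.1837.

-109.1837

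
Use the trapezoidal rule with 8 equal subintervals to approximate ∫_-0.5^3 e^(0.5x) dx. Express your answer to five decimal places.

Δx = (3 − (-0.5))/8 = 0.4375.
f(-0.5) ≈ 0.77880, f(-0.0625) ≈ 0.96923, f(0.375) ≈ 1.20623, f(0.8125) ≈ 1.50118, f(1.25) ≈ 1.86825, f(1.6875) ≈ 2.32507, f(2.125) ≈ 2.89360, f(2.5625) ≈ 3.60114, f(3) ≈ 4.48169.
T_8 = (Δx/2)·[f(x_0) + 2f(x_1) + ... + 2f(x_{7}) + f(x_8)].
Sum ≈ 7.43528.

7.43528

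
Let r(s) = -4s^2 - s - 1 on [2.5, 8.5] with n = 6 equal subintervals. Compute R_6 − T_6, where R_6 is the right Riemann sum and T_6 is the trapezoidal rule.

-135

R_6 = -976.
T_6 = -841.
R_6 − T_6 = -135.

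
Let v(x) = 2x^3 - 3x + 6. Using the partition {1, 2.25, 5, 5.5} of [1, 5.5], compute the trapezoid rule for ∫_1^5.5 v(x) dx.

Subinterval widths: 1.25, 2.75, 0.5.
v(1) = 5, v(2.25) = 22.03125, v(5) = 241, v(5.5) = 322.25.
On each subinterval the trapezoid contributes (Δx_i/2)·[v(x_{i-1}) + v(x_i)].
Sum = 519.375.

519.375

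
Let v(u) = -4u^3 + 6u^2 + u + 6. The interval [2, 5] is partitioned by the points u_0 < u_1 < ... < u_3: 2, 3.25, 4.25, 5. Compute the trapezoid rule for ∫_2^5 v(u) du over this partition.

Subinterval widths: 1.25, 1, 0.75.
v(2) = 0, v(3.25) = -64.6875, v(4.25) = -188.4375, v(5) = -339.
On each subinterval the trapezoid contributes (Δu_i/2)·[v(u_{i-1}) + v(u_i)].
Sum = -364.78125.

-364.78125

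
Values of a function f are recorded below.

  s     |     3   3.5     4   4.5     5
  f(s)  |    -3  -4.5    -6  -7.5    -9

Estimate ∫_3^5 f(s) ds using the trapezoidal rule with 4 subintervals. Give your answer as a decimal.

Δs = 0.5.
T_4 = (0.5/2)·[(-3) + 2·(-4.5) + 2·(-6) + 2·(-7.5) + (-9)] = -12.

-12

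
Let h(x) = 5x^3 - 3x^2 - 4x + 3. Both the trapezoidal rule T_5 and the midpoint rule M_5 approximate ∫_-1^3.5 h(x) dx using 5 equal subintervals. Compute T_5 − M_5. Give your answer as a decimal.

14.3521875

T_5 = 143.02125.
M_5 = 128.6690625.
T_5 − M_5 = 14.3521875.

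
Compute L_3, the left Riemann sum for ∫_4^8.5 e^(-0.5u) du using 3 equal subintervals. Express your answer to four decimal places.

Δu = (8.5 − 4)/3 = 1.5.
Left endpoints: 4, 5.5, 7.
f(4) ≈ 0.1353, f(5.5) ≈ 0.0639, f(7) ≈ 0.0302.
Sum = Δu · [f(4) + f(5.5) + f(7)].
Sum ≈ 0.3442.

0.3442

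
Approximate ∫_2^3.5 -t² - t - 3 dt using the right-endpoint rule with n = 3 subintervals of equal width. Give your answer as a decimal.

-22.75

Δt = (3.5 − 2)/3 = 0.5.
Right endpoints: 2.5, 3, 3.5.
f(2.5) = -11.75, f(3) = -15, f(3.5) = -18.75.
Sum = Δt · [f(2.5) + f(3) + f(3.5)].
Sum = -22.75.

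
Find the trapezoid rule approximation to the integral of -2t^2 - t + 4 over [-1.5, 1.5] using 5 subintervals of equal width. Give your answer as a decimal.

7.14

Δt = (1.5 − (-1.5))/5 = 0.6.
f(-1.5) = 1, f(-0.9) = 3.28, f(-0.3) = 4.12, f(0.3) = 3.52, f(0.9) = 1.48, f(1.5) = -2.
T_5 = (Δt/2)·[f(t_0) + 2f(t_1) + ... + 2f(t_{4}) + f(t_5)].
Sum = 7.14.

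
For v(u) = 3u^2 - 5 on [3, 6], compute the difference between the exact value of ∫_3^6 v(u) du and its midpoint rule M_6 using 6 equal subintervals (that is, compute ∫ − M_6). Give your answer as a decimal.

Exact integral: ∫_3^6 v(u) du = 174.
M_6 = 173.8125.
Error = 174 − 173.8125 = 0.1875.

0.1875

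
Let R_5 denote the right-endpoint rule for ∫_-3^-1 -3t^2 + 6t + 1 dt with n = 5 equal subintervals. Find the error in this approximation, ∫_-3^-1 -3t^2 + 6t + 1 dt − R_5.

Exact integral: ∫_-3^-1 f(t) dt = -48.
R_5 = -40.96.
Error = -48 − (-40.96) = -7.04.

-7.04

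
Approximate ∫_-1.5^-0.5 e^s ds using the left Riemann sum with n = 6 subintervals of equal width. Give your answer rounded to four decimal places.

0.3523

Δs = (-0.5 − (-1.5))/6 = 1/6.
Left endpoints: -1.5, -4/3, -7/6, -1, -5/6, -2/3.
f(-1.5) ≈ 0.2231, f(-4/3) ≈ 0.2636, f(-7/6) ≈ 0.3114, f(-1) ≈ 0.3679, f(-5/6) ≈ 0.4346, f(-2/3) ≈ 0.5134.
Sum = Δs · [f(-1.5) + f(-4/3) + f(-7/6) + ...].
Sum ≈ 0.3523.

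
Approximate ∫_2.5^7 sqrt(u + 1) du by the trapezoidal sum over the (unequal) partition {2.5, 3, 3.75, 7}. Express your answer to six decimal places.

Subinterval widths: 0.5, 0.75, 3.25.
f(2.5) ≈ 1.870829, f(3) ≈ 2.000000, f(3.75) ≈ 2.179449, f(7) ≈ 2.828427.
On each subinterval the trapezoid contributes (Δu_i/2)·[f(u_{i-1}) + f(u_i)].
Sum ≈ 10.672800.

10.672800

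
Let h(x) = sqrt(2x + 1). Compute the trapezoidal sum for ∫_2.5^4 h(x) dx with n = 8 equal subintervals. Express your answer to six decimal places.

4.100801

Δx = (4 − 2.5)/8 = 0.1875.
h(2.5) ≈ 2.449490, h(2.6875) ≈ 2.524876, h(2.875) ≈ 2.598076, h(3.0625) ≈ 2.669270, h(3.25) ≈ 2.738613, h(3.4375) ≈ 2.806243, h(3.625) ≈ 2.872281, h(3.8125) ≈ 2.936835, h(4) ≈ 3.000000.
T_8 = (Δx/2)·[h(x_0) + 2h(x_1) + ... + 2h(x_{7}) + h(x_8)].
Sum ≈ 4.100801.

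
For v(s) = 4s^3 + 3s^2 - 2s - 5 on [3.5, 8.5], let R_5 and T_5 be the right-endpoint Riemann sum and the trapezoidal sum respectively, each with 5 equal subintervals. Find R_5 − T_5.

1227.5

R_5 = 6846.25.
T_5 = 5618.75.
R_5 − T_5 = 1227.5.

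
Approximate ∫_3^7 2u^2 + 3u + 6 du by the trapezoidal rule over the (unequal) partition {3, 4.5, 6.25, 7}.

297.71875

Subinterval widths: 1.5, 1.75, 0.75.
f(3) = 33, f(4.5) = 60, f(6.25) = 102.875, f(7) = 125.
On each subinterval the trapezoid contributes (Δu_i/2)·[f(u_{i-1}) + f(u_i)].
Sum = 297.71875.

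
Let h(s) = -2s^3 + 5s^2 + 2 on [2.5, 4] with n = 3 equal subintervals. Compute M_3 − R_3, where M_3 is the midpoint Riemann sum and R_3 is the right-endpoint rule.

M_3 = -24.390625.
R_3 = -37.75.
M_3 − R_3 = 13.359375.

13.359375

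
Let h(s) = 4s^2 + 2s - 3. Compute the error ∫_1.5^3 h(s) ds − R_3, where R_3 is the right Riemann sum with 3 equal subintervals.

-7.75

Exact integral: ∫_1.5^3 h(s) ds = 33.75.
R_3 = 41.5.
Error = 33.75 − 41.5 = -7.75.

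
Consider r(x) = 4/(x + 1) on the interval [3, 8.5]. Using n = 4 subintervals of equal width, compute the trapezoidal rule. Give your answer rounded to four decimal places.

Δx = (8.5 − 3)/4 = 1.375.
r(3) = 1, r(4.375) = 32/43, r(5.75) = 16/27, r(7.125) = 32/65, r(8.5) = 8/19.
T_4 = (Δx/2)·[r(x_0) + 2r(x_1) + 2r(x_2) + 2r(x_3) + r(x_4)].
Sum ≈ 3.4920.

3.4920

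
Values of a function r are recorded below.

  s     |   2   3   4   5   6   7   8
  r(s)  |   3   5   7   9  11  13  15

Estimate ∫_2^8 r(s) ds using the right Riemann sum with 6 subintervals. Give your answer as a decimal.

60

Δs = 1.
Sum = 1·[5 + 7 + 9 + 11 + 13 + 15] = 60.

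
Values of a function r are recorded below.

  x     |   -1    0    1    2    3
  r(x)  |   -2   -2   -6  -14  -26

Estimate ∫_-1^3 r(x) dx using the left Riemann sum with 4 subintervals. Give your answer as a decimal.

Δx = 1.
Sum = 1·[(-2) + (-2) + (-6) + (-14)] = -24.

-24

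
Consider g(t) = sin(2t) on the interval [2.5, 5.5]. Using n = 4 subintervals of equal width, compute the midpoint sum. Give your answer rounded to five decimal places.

0.15362

Δt = (5.5 − 2.5)/4 = 0.75.
Midpoints: 2.875, 3.625, 4.375, 5.125.
g(2.875) ≈ -0.50828, g(3.625) ≈ 0.82308, g(4.375) ≈ 0.62472, g(5.125) ≈ -0.73470.
Sum = Δt · [g(2.875) + g(3.625) + g(4.375) + g(5.125)].
Sum ≈ 0.15362.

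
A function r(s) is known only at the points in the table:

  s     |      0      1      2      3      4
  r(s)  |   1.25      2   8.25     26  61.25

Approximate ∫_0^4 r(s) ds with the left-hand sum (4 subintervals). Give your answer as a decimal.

37.5

Δs = 1.
Sum = 1·[1.25 + 2 + 8.25 + 26] = 37.5.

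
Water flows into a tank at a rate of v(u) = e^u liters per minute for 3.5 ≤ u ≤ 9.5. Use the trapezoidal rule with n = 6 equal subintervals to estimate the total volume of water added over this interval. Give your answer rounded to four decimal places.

14419.0831

Δu = (9.5 − 3.5)/6 = 1.
v(3.5) ≈ 33.1155, v(4.5) ≈ 90.0171, v(5.5) ≈ 244.6919, v(6.5) ≈ 665.1416, v(7.5) ≈ 1808.0424, v(8.5) ≈ 4914.7688, v(9.5) ≈ 13359.7268.
T_6 = (Δu/2)·[v(u_0) + 2v(u_1) + ... + 2v(u_{5}) + v(u_6)].
Sum ≈ 14419.0831.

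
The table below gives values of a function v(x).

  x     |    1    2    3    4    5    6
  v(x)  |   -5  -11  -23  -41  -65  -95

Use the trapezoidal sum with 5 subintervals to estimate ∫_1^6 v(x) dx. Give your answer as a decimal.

-190

Δx = 1.
T_5 = (1/2)·[(-5) + 2·(-11) + 2·(-23) + 2·(-41) + 2·(-65) + (-95)] = -190.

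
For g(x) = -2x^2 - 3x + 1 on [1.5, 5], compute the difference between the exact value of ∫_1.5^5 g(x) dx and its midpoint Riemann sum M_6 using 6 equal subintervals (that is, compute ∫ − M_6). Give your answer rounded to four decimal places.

Exact integral: ∫_1.5^5 g(x) dx ≈ -111.708333.
M_6 ≈ -111.509838.
Error ≈ -111.708333 − (-111.509838) ≈ -0.1985.

-0.1985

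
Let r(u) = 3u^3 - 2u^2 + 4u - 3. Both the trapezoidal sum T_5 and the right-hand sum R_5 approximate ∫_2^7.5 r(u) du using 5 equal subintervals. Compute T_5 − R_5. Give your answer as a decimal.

-637.51875

T_5 = 2218.32875.
R_5 = 2855.8475.
T_5 − R_5 = -637.51875.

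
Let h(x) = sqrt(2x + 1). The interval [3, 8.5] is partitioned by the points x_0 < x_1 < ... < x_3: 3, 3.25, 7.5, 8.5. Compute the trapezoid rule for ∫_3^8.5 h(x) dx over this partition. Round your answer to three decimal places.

Subinterval widths: 0.25, 4.25, 1.
h(3) ≈ 2.646, h(3.25) ≈ 2.739, h(7.5) ≈ 4.000, h(8.5) ≈ 4.243.
On each subinterval the trapezoid contributes (Δx_i/2)·[h(x_{i-1}) + h(x_i)].
Sum ≈ 19.114.

19.114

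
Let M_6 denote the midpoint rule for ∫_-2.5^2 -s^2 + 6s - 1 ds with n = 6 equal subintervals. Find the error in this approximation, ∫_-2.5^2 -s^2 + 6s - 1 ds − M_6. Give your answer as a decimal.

Exact integral: ∫_-2.5^2 f(s) ds = -19.125.
M_6 = -18.9140625.
Error = -19.125 − (-18.9140625) = -0.2109375.

-0.2109375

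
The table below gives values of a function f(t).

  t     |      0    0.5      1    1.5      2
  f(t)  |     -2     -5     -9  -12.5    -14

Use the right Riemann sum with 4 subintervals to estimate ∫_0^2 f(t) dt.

Δt = 0.5.
Sum = 0.5·[(-5) + (-9) + (-12.5) + (-14)] = -20.25.

-20.25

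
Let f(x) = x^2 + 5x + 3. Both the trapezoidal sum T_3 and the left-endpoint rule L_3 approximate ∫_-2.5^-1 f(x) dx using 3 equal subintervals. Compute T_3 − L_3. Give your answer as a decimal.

0.5625

T_3 = -3.6875.
L_3 = -4.25.
T_3 − L_3 = 0.5625.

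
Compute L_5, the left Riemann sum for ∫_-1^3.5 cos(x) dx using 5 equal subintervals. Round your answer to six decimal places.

Δx = (3.5 − (-1))/5 = 0.9.
Left endpoints: -1, -0.1, 0.8, 1.7, 2.6.
f(-1) ≈ 0.540302, f(-0.1) ≈ 0.995004, f(0.8) ≈ 0.696707, f(1.7) ≈ -0.128844, f(2.6) ≈ -0.856889.
Sum = Δx · [f(-1) + f(-0.1) + f(0.8) + f(1.7) + f(2.6)].
Sum ≈ 1.121652.

1.121652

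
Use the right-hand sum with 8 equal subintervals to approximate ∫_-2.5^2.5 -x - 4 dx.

-21.5625

Δx = (2.5 − (-2.5))/8 = 0.625.
Right endpoints: -1.875, -1.25, -0.625, 0, 0.625, 1.25, 1.875, 2.5.
f(-1.875) = -2.125, f(-1.25) = -2.75, f(-0.625) = -3.375, f(0) = -4, f(0.625) = -4.625, f(1.25) = -5.25, f(1.875) = -5.875, f(2.5) = -6.5.
Sum = Δx · [f(-1.875) + f(-1.25) + f(-0.625) + ...].
Sum = -21.5625.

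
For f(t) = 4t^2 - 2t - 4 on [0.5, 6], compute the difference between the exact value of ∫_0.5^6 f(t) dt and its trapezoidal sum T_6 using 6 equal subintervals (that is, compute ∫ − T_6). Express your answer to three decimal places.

-3.081

Exact integral: ∫_0.5^6 f(t) dt ≈ 230.08333.
T_6 ≈ 233.16435.
Error ≈ 230.08333 − 233.16435 ≈ -3.081.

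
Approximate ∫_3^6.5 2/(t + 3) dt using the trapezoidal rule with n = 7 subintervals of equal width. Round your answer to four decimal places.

0.9198

Δt = (6.5 − 3)/7 = 0.5.
f(3) = 1/3, f(3.5) = 4/13, f(4) = 2/7, f(4.5) = 4/15, f(5) = 0.25, f(5.5) = 4/17, f(6) = 2/9, f(6.5) = 4/19.
T_7 = (Δt/2)·[f(t_0) + 2f(t_1) + ... + 2f(t_{6}) + f(t_7)].
Sum ≈ 0.9198.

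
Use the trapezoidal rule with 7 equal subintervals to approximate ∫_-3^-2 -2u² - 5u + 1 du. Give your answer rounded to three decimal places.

Δu = (-2 − (-3))/7 = 1/7.
f(-3) = -2, f(-20/7) = -51/49, f(-19/7) = -8/49, f(-18/7) = 31/49, f(-17/7) = 66/49, f(-16/7) = 97/49, f(-15/7) = 124/49, f(-2) = 3.
T_7 = (Δu/2)·[f(u_0) + 2f(u_1) + ... + 2f(u_{6}) + f(u_7)].
Sum ≈ 0.827.

0.827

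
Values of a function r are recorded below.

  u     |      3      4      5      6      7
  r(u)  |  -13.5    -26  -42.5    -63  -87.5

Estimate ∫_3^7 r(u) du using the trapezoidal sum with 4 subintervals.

-182

Δu = 1.
T_4 = (1/2)·[(-13.5) + 2·(-26) + 2·(-42.5) + 2·(-63) + (-87.5)] = -182.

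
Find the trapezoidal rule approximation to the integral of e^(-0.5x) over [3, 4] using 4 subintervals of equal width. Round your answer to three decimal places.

0.176

Δx = (4 − 3)/4 = 0.25.
f(3) ≈ 0.223, f(3.25) ≈ 0.197, f(3.5) ≈ 0.174, f(3.75) ≈ 0.153, f(4) ≈ 0.135.
T_4 = (Δx/2)·[f(x_0) + 2f(x_1) + 2f(x_2) + 2f(x_3) + f(x_4)].
Sum ≈ 0.176.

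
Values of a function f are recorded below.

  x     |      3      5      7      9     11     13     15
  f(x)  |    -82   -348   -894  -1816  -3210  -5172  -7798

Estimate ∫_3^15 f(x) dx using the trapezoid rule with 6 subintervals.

-30760

Δx = 2.
T_6 = (2/2)·[(-82) + 2·(-348) + 2·(-894) + 2·(-1816) + 2·(-3210) + 2·(-5172) + (-7798)] = -30760.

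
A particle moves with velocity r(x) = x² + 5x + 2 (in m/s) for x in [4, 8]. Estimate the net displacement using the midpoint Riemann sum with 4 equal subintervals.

277

Δx = (8 − 4)/4 = 1.
Midpoints: 4.5, 5.5, 6.5, 7.5.
r(4.5) = 44.75, r(5.5) = 59.75, r(6.5) = 76.75, r(7.5) = 95.75.
Sum = Δx · [r(4.5) + r(5.5) + r(6.5) + r(7.5)].
Sum = 277.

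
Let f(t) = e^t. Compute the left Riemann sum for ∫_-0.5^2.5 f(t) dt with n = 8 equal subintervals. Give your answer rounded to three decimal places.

Δt = (2.5 − (-0.5))/8 = 0.375.
Left endpoints: -0.5, -0.125, 0.25, 0.625, 1, 1.375, 1.75, 2.125.
f(-0.5) ≈ 0.607, f(-0.125) ≈ 0.882, f(0.25) ≈ 1.284, f(0.625) ≈ 1.868, f(1) ≈ 2.718, f(1.375) ≈ 3.955, f(1.75) ≈ 5.755, f(2.125) ≈ 8.373.
Sum = Δt · [f(-0.5) + f(-0.125) + f(0.25) + ...].
Sum ≈ 9.541.

9.541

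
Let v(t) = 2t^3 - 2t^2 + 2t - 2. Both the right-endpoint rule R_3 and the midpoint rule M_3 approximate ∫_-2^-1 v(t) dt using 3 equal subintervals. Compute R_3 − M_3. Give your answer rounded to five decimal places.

R_3 ≈ -13.7037037.
M_3 ≈ -17.0648148.
R_3 − M_3 ≈ 3.36111.

3.36111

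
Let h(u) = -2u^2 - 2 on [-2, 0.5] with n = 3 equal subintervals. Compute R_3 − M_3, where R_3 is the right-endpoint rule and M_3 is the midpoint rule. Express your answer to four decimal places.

2.2569

R_3 ≈ -7.870370.
M_3 ≈ -10.127315.
R_3 − M_3 ≈ 2.2569.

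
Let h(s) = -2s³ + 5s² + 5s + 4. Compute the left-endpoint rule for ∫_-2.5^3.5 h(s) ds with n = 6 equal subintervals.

Δs = (3.5 − (-2.5))/6 = 1.
Left endpoints: -2.5, -1.5, -0.5, 0.5, 1.5, 2.5.
h(-2.5) = 54, h(-1.5) = 14.5, h(-0.5) = 3, h(0.5) = 7.5, h(1.5) = 16, h(2.5) = 16.5.
Sum = Δs · [h(-2.5) + h(-1.5) + h(-0.5) + ...].
Sum = 111.5.

111.5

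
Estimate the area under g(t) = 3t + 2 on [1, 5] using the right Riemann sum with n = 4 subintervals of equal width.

Δt = (5 − 1)/4 = 1.
Right endpoints: 2, 3, 4, 5.
g(2) = 8, g(3) = 11, g(4) = 14, g(5) = 17.
Sum = Δt · [g(2) + g(3) + g(4) + g(5)].
Sum = 50.

50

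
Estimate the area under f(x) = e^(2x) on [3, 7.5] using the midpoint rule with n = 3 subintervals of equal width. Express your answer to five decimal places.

1151309.87240

Δx = (7.5 − 3)/3 = 1.5.
Midpoints: 3.75, 5.25, 6.75.
f(3.75) ≈ 1808.04241, f(5.25) ≈ 36315.50267, f(6.75) ≈ 729416.36985.
Sum = Δx · [f(3.75) + f(5.25) + f(6.75)].
Sum ≈ 1151309.87240.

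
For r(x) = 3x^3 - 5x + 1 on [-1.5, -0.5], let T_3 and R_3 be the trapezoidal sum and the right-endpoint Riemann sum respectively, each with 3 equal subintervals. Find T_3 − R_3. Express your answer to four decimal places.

-0.7917

T_3 ≈ 2.083333.
R_3 = 2.875.
T_3 − R_3 ≈ -0.7917.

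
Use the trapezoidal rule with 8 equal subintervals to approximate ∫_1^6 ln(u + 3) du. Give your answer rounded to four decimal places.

Δu = (6 − 1)/8 = 0.625.
f(1) ≈ 1.3863, f(1.625) ≈ 1.5315, f(2.25) ≈ 1.6582, f(2.875) ≈ 1.7707, f(3.5) ≈ 1.8718, f(4.125) ≈ 1.9636, f(4.75) ≈ 2.0477, f(5.375) ≈ 2.1253, f(6) ≈ 2.1972.
T_8 = (Δu/2)·[f(u_0) + 2f(u_1) + ... + 2f(u_{7}) + f(u_8)].
Sum ≈ 9.2253.

9.2253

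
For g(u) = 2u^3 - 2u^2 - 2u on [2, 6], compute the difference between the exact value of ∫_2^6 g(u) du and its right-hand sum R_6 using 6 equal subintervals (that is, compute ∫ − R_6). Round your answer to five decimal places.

Exact integral: ∫_2^6 g(u) du ≈ 469.3333333.
R_6 ≈ 590.5185185.
Error ≈ 469.3333333 − 590.5185185 ≈ -121.18519.

-121.18519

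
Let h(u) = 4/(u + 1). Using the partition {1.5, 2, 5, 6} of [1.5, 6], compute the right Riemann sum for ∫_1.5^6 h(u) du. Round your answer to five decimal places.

Subinterval widths: 0.5, 3, 1.
Right endpoints: 2, 5, 6.
h(2) = 4/3, h(5) = 2/3, h(6) = 4/7.
Sum = Σ Δu_i · h(u_i).
Sum ≈ 3.23810.

3.23810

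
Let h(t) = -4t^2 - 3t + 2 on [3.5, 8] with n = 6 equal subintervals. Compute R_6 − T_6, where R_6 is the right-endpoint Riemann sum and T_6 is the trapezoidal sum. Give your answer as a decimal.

-82.6875

R_6 = -778.5.
T_6 = -695.8125.
R_6 − T_6 = -82.6875.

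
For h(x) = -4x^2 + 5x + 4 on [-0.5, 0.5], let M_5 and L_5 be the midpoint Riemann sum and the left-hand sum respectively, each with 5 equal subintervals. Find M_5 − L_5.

0.54

M_5 = 3.68.
L_5 = 3.14.
M_5 − L_5 = 0.54.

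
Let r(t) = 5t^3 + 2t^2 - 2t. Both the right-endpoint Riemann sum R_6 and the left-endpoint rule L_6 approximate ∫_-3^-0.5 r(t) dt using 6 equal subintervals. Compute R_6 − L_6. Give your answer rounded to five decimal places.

R_6 ≈ -52.9521123.
L_6 ≈ -99.5666956.
R_6 − L_6 ≈ 46.61458.

46.61458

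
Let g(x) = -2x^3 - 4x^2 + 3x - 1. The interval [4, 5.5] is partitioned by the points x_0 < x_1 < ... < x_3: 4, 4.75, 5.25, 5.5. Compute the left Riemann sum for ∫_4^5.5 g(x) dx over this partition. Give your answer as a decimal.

-377.6484375

Subinterval widths: 0.75, 0.5, 0.25.
Left endpoints: 4, 4.75, 5.25.
g(4) = -181, g(4.75) = -291.34375, g(5.25) = -384.90625.
Sum = Σ Δx_i · g(x_i).
Sum = -377.6484375.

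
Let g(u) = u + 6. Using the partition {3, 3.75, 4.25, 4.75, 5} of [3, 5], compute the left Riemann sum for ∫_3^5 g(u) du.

Subinterval widths: 0.75, 0.5, 0.5, 0.25.
Left endpoints: 3, 3.75, 4.25, 4.75.
g(3) = 9, g(3.75) = 9.75, g(4.25) = 10.25, g(4.75) = 10.75.
Sum = Σ Δu_i · g(u_i).
Sum = 19.4375.

19.4375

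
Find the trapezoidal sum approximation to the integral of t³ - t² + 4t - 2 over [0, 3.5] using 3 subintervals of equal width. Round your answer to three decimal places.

Δt = (3.5 − 0)/3 = 7/6.
f(0) = -2, f(7/6) = 625/216, f(7/3) = 394/27, f(3.5) = 42.625.
T_3 = (Δt/2)·[f(t_0) + 2f(t_1) + 2f(t_2) + f(t_3)].
Sum ≈ 44.098.

44.098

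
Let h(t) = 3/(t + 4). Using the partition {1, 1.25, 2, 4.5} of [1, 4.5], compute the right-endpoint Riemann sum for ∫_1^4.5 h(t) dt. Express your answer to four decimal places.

1.4002

Subinterval widths: 0.25, 0.75, 2.5.
Right endpoints: 1.25, 2, 4.5.
h(1.25) = 4/7, h(2) = 0.5, h(4.5) = 6/17.
Sum = Σ Δt_i · h(t_i).
Sum ≈ 1.4002.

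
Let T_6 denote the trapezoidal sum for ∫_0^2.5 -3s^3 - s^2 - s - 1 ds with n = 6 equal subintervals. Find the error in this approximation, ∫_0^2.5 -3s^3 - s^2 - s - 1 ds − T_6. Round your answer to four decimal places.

0.8861

Exact integral: ∫_0^2.5 f(s) ds ≈ -40.130208.
T_6 ≈ -41.016348.
Error ≈ -40.130208 − (-41.016348) ≈ 0.8861.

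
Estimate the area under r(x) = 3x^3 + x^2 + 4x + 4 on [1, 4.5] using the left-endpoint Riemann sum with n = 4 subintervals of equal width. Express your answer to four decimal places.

Δx = (4.5 − 1)/4 = 0.875.
Left endpoints: 1, 1.875, 2.75, 3.625.
r(1) = 12, r(1.875) = 17813/512, r(2.75) = 84.953125, r(3.625) = 89367/512.
Sum = Δx · [r(1) + r(1.875) + r(2.75) + r(3.625)].
Sum ≈ 268.0029.

268.0029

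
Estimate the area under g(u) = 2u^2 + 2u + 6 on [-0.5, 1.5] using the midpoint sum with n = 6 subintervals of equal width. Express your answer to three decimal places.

16.296

Δu = (1.5 − (-0.5))/6 = 1/3.
Midpoints: -1/3, 0, 1/3, 2/3, 1, 4/3.
g(-1/3) = 50/9, g(0) = 6, g(1/3) = 62/9, g(2/3) = 74/9, g(1) = 10, g(4/3) = 110/9.
Sum = Δu · [g(-1/3) + g(0) + g(1/3) + ...].
Sum ≈ 16.296.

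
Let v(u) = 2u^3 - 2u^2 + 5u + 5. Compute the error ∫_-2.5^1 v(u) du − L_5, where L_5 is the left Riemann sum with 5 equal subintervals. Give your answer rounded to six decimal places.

Exact integral: ∫_-2.5^1 v(u) du ≈ -25.73958333.
L_5 = -49.035.
Error ≈ -25.73958333 − (-49.035) ≈ 23.295417.

23.295417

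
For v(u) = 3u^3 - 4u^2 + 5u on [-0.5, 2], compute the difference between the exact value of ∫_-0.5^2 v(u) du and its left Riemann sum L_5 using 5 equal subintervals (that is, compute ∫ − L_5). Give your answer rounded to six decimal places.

5.182292

Exact integral: ∫_-0.5^2 v(u) du ≈ 10.49479167.
L_5 = 5.3125.
Error ≈ 10.49479167 − 5.3125 ≈ 5.182292.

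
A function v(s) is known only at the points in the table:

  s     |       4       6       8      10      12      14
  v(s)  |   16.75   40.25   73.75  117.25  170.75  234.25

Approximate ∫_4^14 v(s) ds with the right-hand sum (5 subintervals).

1272.5

Δs = 2.
Sum = 2·[40.25 + 73.75 + 117.25 + 170.75 + 234.25] = 1272.5.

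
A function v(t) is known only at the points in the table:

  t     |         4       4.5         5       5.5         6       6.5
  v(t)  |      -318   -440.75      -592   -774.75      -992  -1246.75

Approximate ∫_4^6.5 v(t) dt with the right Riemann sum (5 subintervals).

-2023.125

Δt = 0.5.
Sum = 0.5·[(-440.75) + (-592) + (-774.75) + (-992) + (-1246.75)] = -2023.125.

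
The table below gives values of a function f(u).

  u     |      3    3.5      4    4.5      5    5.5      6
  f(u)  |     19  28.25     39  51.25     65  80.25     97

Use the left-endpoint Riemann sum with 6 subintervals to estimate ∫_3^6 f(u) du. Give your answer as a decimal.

141.375

Δu = 0.5.
Sum = 0.5·[19 + 28.25 + 39 + 51.25 + 65 + 80.25] = 141.375.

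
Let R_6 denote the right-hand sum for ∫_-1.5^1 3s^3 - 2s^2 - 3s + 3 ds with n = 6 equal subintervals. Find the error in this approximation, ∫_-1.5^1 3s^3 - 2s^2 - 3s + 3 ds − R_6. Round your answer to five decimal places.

-1.38527

Exact integral: ∫_-1.5^1 f(s) ds ≈ 3.4114583.
R_6 ≈ 4.7967303.
Error ≈ 3.4114583 − 4.7967303 ≈ -1.38527.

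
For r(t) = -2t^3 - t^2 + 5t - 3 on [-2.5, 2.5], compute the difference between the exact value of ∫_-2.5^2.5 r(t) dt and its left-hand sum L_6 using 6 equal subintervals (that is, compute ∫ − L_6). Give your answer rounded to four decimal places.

Exact integral: ∫_-2.5^2.5 r(t) dt ≈ -25.416667.
L_6 ≈ -10.370370.
Error ≈ -25.416667 − (-10.370370) ≈ -15.0463.

-15.0463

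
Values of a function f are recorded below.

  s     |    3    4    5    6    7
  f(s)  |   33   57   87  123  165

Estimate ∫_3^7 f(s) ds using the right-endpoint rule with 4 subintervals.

432

Δs = 1.
Sum = 1·[57 + 87 + 123 + 165] = 432.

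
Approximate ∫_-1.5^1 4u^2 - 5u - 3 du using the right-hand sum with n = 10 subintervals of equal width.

Δu = (1 − (-1.5))/10 = 0.25.
Right endpoints: -1.25, -1, -0.75, -0.5, -0.25, 0, 0.25, 0.5, 0.75, 1.
f(-1.25) = 9.5, f(-1) = 6, f(-0.75) = 3, f(-0.5) = 0.5, f(-0.25) = -1.5, f(0) = -3, f(0.25) = -4, f(0.5) = -4.5, f(0.75) = -4.5, f(1) = -4.
Sum = Δu · [f(-1.25) + f(-1) + f(-0.75) + ...].
Sum = -0.625.

-0.625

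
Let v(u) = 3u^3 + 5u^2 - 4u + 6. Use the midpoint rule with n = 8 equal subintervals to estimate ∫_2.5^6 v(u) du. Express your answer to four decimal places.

1235.7469

Δu = (6 − 2.5)/8 = 0.4375.
Midpoints: 2.71875, 3.15625, 3.59375, 4.03125, 4.46875, 4.90625, 5.34375, 5.78125.
v(2.71875) = 3026805/32768, v(3.15625) = 4505975/32768, v(3.59375) = 6404193/32768, v(4.03125) = 8770851/32768, v(4.46875) = 11655341/32768, v(4.90625) = 15107055/32768, v(5.34375) = 19175385/32768, v(5.78125) = 23909723/32768.
Sum = Δu · [v(2.71875) + v(3.15625) + v(3.59375) + ...].
Sum ≈ 1235.7469.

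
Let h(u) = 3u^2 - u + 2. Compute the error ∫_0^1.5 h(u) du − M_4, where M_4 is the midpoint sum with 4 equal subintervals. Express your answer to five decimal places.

Exact integral: ∫_0^1.5 h(u) du = 5.25.
M_4 ≈ 5.1972656.
Error ≈ 5.25 − 5.1972656 ≈ 0.05273.

0.05273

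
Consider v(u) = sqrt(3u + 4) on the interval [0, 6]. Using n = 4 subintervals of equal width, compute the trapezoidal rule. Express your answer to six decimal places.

Δu = (6 − 0)/4 = 1.5.
v(0) ≈ 2.000000, v(1.5) ≈ 2.915476, v(3) ≈ 3.605551, v(4.5) ≈ 4.183300, v(6) ≈ 4.690416.
T_4 = (Δu/2)·[v(u_0) + 2v(u_1) + 2v(u_2) + 2v(u_3) + v(u_4)].
Sum ≈ 21.074303.

21.074303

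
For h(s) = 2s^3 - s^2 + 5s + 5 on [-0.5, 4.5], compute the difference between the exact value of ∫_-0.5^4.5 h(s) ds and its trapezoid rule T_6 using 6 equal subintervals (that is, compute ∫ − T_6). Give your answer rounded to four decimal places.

Exact integral: ∫_-0.5^4.5 h(s) ds ≈ 249.583333.
T_6 ≈ 255.949074.
Error ≈ 249.583333 − 255.949074 ≈ -6.3657.

-6.3657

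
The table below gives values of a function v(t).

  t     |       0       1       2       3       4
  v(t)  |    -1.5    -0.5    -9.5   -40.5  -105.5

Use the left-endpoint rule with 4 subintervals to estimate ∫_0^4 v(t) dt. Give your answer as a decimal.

Δt = 1.
Sum = 1·[(-1.5) + (-0.5) + (-9.5) + (-40.5)] = -52.

-52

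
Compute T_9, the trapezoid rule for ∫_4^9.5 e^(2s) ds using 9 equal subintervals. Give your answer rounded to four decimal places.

Δs = (9.5 − 4)/9 = 11/18.
f(4) ≈ 2980.9580, f(83/18) ≈ 10119.5272, f(47/9) ≈ 34352.9936, f(35/6) ≈ 116618.9040, f(58/9) ≈ 395888.8975, f(127/18) ≈ 1343933.2197, f(23/3) ≈ 4562281.2628, f(149/18) ≈ 15487681.9890, f(80/9) ≈ 52576393.1626, f(9.5) ≈ 178482300.9632.
T_9 = (Δs/2)·[f(s_0) + 2f(s_1) + ... + 2f(s_{8}) + f(s_9)].
Sum ≈ 100081612.2271.

100081612.2271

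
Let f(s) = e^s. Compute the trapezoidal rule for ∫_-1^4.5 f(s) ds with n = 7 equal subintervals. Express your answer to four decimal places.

94.2145

Δs = (4.5 − (-1))/7 = 11/14.
f(-1) ≈ 0.3679, f(-3/14) ≈ 0.8071, f(4/7) ≈ 1.7708, f(19/14) ≈ 3.8851, f(15/7) ≈ 8.5238, f(41/14) ≈ 18.7009, f(26/7) ≈ 41.0293, f(4.5) ≈ 90.0171.
T_7 = (Δs/2)·[f(s_0) + 2f(s_1) + ... + 2f(s_{6}) + f(s_7)].
Sum ≈ 94.2145.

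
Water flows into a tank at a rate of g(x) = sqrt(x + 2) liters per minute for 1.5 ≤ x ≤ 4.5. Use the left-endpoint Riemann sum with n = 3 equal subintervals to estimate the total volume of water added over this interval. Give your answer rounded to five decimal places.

Δx = (4.5 − 1.5)/3 = 1.
Left endpoints: 1.5, 2.5, 3.5.
g(1.5) ≈ 1.87083, g(2.5) ≈ 2.12132, g(3.5) ≈ 2.34521.
Sum = Δx · [g(1.5) + g(2.5) + g(3.5)].
Sum ≈ 6.33736.

6.33736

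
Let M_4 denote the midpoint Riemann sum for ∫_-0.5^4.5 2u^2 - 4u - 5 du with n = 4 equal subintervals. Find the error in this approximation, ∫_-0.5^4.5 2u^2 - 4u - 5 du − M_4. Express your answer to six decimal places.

Exact integral: ∫_-0.5^4.5 f(u) du ≈ -4.16666667.
M_4 = -5.46875.
Error ≈ -4.16666667 − (-5.46875) ≈ 1.302083.

1.302083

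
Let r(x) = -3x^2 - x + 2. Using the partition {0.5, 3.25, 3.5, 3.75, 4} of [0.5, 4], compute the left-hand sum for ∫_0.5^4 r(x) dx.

Subinterval widths: 2.75, 0.25, 0.25, 0.25.
Left endpoints: 0.5, 3.25, 3.5, 3.75.
r(0.5) = 0.75, r(3.25) = -32.9375, r(3.5) = -38.25, r(3.75) = -43.9375.
Sum = Σ Δx_i · r(x_i).
Sum = -26.71875.

-26.71875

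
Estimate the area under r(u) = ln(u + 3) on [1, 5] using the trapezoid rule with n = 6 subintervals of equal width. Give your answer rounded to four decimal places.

7.0857

Δu = (5 − 1)/6 = 2/3.
r(1) ≈ 1.3863, r(5/3) ≈ 1.5404, r(7/3) ≈ 1.6740, r(3) ≈ 1.7918, r(11/3) ≈ 1.8971, r(13/3) ≈ 1.9924, r(5) ≈ 2.0794.
T_6 = (Δu/2)·[r(u_0) + 2r(u_1) + ... + 2r(u_{5}) + r(u_6)].
Sum ≈ 7.0857.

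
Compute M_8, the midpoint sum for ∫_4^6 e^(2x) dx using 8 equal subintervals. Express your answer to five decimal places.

Δx = (6 − 4)/8 = 0.25.
Midpoints: 4.125, 4.375, 4.625, 4.875, 5.125, 5.375, 5.625, 5.875.
f(4.125) ≈ 3827.62582, f(4.375) ≈ 6310.68811, f(4.625) ≈ 10404.56572, f(4.875) ≈ 17154.22881, f(5.125) ≈ 28282.54192, f(5.375) ≈ 46630.02845, f(5.625) ≈ 76879.91976, f(5.875) ≈ 126753.55901.
Sum = Δx · [f(4.125) + f(4.375) + f(4.625) + ...].
Sum ≈ 79060.78940.

79060.78940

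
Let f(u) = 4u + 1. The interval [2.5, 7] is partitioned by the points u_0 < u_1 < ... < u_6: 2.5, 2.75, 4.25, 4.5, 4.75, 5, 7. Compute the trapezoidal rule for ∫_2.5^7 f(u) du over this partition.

Subinterval widths: 0.25, 1.5, 0.25, 0.25, 0.25, 2.
f(2.5) = 11, f(2.75) = 12, f(4.25) = 18, f(4.5) = 19, f(4.75) = 20, f(5) = 21, f(7) = 29.
On each subinterval the trapezoid contributes (Δu_i/2)·[f(u_{i-1}) + f(u_i)].
Sum = 90.

90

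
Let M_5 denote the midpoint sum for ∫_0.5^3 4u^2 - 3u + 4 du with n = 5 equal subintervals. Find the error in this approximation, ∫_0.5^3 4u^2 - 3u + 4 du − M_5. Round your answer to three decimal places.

Exact integral: ∫_0.5^3 f(u) du ≈ 32.70833.
M_5 = 32.5.
Error ≈ 32.70833 − 32.5 ≈ 0.208.

0.208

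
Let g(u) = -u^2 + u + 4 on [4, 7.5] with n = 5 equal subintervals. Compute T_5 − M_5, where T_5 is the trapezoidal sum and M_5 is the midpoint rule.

-0.42875

T_5 = -85.4525.
M_5 = -85.02375.
T_5 − M_5 = -0.42875.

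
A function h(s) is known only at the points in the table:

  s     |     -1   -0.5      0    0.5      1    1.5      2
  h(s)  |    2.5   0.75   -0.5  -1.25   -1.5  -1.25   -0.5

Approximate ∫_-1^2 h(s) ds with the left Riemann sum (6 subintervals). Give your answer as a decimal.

-0.625

Δs = 0.5.
Sum = 0.5·[2.5 + 0.75 + (-0.5) + (-1.25) + (-1.5) + (-1.25)] = -0.625.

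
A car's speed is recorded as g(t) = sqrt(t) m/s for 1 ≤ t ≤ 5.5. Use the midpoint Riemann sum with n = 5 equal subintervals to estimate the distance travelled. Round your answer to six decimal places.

7.941853

Δt = (5.5 − 1)/5 = 0.9.
Midpoints: 1.45, 2.35, 3.25, 4.15, 5.05.
g(1.45) ≈ 1.204159, g(2.35) ≈ 1.532971, g(3.25) ≈ 1.802776, g(4.15) ≈ 2.037155, g(5.05) ≈ 2.247221.
Sum = Δt · [g(1.45) + g(2.35) + g(3.25) + g(4.15) + g(5.05)].
Sum ≈ 7.941853.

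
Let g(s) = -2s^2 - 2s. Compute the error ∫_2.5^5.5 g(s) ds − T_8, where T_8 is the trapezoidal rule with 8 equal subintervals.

Exact integral: ∫_2.5^5.5 g(s) ds = -124.5.
T_8 = -124.640625.
Error = -124.5 − (-124.640625) = 0.140625.

0.140625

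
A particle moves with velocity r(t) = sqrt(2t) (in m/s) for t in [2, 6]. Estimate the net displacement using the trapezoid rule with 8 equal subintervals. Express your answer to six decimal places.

11.185345

Δt = (6 − 2)/8 = 0.5.
r(2) ≈ 2.000000, r(2.5) ≈ 2.236068, r(3) ≈ 2.449490, r(3.5) ≈ 2.645751, r(4) ≈ 2.828427, r(4.5) ≈ 3.000000, r(5) ≈ 3.162278, r(5.5) ≈ 3.316625, r(6) ≈ 3.464102.
T_8 = (Δt/2)·[r(t_0) + 2r(t_1) + ... + 2r(t_{7}) + r(t_8)].
Sum ≈ 11.185345.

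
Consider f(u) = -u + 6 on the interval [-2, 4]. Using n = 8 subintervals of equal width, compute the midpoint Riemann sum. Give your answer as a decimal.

Δu = (4 − (-2))/8 = 0.75.
Midpoints: -1.625, -0.875, -0.125, 0.625, 1.375, 2.125, 2.875, 3.625.
f(-1.625) = 7.625, f(-0.875) = 6.875, f(-0.125) = 6.125, f(0.625) = 5.375, f(1.375) = 4.625, f(2.125) = 3.875, f(2.875) = 3.125, f(3.625) = 2.375.
Sum = Δu · [f(-1.625) + f(-0.875) + f(-0.125) + ...].
Sum = 30.

30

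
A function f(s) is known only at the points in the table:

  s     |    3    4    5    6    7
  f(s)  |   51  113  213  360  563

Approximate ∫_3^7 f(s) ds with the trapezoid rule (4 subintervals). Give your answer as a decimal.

993

Δs = 1.
T_4 = (1/2)·[51 + 2·113 + 2·213 + 2·360 + 563] = 993.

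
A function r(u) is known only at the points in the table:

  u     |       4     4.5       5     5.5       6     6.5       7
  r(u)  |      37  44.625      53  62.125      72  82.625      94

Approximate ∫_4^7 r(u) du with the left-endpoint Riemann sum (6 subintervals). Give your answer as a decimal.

Δu = 0.5.
Sum = 0.5·[37 + 44.625 + 53 + 62.125 + 72 + 82.625] = 175.6875.

175.6875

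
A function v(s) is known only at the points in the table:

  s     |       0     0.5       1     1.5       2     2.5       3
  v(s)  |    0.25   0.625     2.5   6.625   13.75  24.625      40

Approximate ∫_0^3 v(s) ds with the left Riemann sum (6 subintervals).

24.1875

Δs = 0.5.
Sum = 0.5·[0.25 + 0.625 + 2.5 + 6.625 + 13.75 + 24.625] = 24.1875.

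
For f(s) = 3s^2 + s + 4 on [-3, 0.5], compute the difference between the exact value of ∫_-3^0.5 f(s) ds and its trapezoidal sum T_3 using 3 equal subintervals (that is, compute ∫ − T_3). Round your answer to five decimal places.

Exact integral: ∫_-3^0.5 f(s) ds = 36.75.
T_3 ≈ 39.1319444.
Error ≈ 36.75 − 39.1319444 ≈ -2.38194.

-2.38194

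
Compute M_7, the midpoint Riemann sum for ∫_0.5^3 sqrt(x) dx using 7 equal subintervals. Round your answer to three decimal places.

Δx = (3 − 0.5)/7 = 5/14.
Midpoints: 19/28, 29/28, 39/28, 1.75, 59/28, 69/28, 79/28.
f(19/28) ≈ 0.824, f(29/28) ≈ 1.018, f(39/28) ≈ 1.180, f(1.75) ≈ 1.323, f(59/28) ≈ 1.452, f(69/28) ≈ 1.570, f(79/28) ≈ 1.680.
Sum = Δx · [f(19/28) + f(29/28) + f(39/28) + ...].
Sum ≈ 3.231.

3.231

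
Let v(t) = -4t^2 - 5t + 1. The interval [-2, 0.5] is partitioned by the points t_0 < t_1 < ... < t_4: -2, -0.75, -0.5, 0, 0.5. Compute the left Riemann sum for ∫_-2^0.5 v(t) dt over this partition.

Subinterval widths: 1.25, 0.25, 0.5, 0.5.
Left endpoints: -2, -0.75, -0.5, 0.
v(-2) = -5, v(-0.75) = 2.5, v(-0.5) = 2.5, v(0) = 1.
Sum = Σ Δt_i · v(t_i).
Sum = -3.875.

-3.875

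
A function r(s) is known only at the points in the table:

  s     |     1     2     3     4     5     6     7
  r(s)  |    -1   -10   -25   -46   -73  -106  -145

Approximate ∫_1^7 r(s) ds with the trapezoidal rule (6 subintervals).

Δs = 1.
T_6 = (1/2)·[(-1) + 2·(-10) + 2·(-25) + 2·(-46) + 2·(-73) + 2·(-106) + (-145)] = -333.

-333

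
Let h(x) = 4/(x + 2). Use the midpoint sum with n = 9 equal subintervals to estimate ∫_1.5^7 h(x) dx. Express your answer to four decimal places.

Δx = (7 − 1.5)/9 = 11/18.
Midpoints: 65/36, 29/12, 109/36, 131/36, 4.25, 175/36, 197/36, 73/12, 241/36.
h(65/36) = 144/137, h(29/12) = 48/53, h(109/36) = 144/181, h(131/36) = 144/203, h(4.25) = 0.64, h(175/36) = 144/247, h(197/36) = 144/269, h(73/12) = 48/97, h(241/36) = 144/313.
Sum = Δx · [h(65/36) + h(29/12) + h(109/36) + ...].
Sum ≈ 3.7736.

3.7736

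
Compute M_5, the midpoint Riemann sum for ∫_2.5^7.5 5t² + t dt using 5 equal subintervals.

700

Δt = (7.5 − 2.5)/5 = 1.
Midpoints: 3, 4, 5, 6, 7.
f(3) = 48, f(4) = 84, f(5) = 130, f(6) = 186, f(7) = 252.
Sum = Δt · [f(3) + f(4) + f(5) + f(6) + f(7)].
Sum = 700.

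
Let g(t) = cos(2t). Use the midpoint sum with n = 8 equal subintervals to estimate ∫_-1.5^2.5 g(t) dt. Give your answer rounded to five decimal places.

Δt = (2.5 − (-1.5))/8 = 0.5.
Midpoints: -1.25, -0.75, -0.25, 0.25, 0.75, 1.25, 1.75, 2.25.
g(-1.25) ≈ -0.80114, g(-0.75) ≈ 0.07074, g(-0.25) ≈ 0.87758, g(0.25) ≈ 0.87758, g(0.75) ≈ 0.07074, g(1.25) ≈ -0.80114, g(1.75) ≈ -0.93646, g(2.25) ≈ -0.21080.
Sum = Δt · [g(-1.25) + g(-0.75) + g(-0.25) + ...].
Sum ≈ -0.42645.

-0.42645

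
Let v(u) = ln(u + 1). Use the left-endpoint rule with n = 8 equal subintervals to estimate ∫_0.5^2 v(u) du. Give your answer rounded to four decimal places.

1.1217

Δu = (2 − 0.5)/8 = 0.1875.
Left endpoints: 0.5, 0.6875, 0.875, 1.0625, 1.25, 1.4375, 1.625, 1.8125.
v(0.5) ≈ 0.4055, v(0.6875) ≈ 0.5232, v(0.875) ≈ 0.6286, v(1.0625) ≈ 0.7239, v(1.25) ≈ 0.8109, v(1.4375) ≈ 0.8910, v(1.625) ≈ 0.9651, v(1.8125) ≈ 1.0341.
Sum = Δu · [v(0.5) + v(0.6875) + v(0.875) + ...].
Sum ≈ 1.1217.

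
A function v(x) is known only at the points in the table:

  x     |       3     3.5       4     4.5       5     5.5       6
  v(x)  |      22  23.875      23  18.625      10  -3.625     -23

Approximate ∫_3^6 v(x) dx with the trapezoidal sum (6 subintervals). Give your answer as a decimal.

Δx = 0.5.
T_6 = (0.5/2)·[22 + 2·23.875 + 2·23 + 2·18.625 + 2·10 + 2·(-3.625) + (-23)] = 35.6875.

35.6875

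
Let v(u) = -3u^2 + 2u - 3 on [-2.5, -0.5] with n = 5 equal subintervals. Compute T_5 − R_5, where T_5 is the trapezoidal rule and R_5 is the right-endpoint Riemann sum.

-4.4

T_5 = -27.66.
R_5 = -23.26.
T_5 − R_5 = -4.4.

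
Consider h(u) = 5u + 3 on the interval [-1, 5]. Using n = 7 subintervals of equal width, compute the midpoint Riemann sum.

Δu = (5 − (-1))/7 = 6/7.
Midpoints: -4/7, 2/7, 8/7, 2, 20/7, 26/7, 32/7.
h(-4/7) = 1/7, h(2/7) = 31/7, h(8/7) = 61/7, h(2) = 13, h(20/7) = 121/7, h(26/7) = 151/7, h(32/7) = 181/7.
Sum = Δu · [h(-4/7) + h(2/7) + h(8/7) + ...].
Sum = 78.

78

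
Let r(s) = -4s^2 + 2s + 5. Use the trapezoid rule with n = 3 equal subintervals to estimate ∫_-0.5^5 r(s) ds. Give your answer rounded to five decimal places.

-126.90741

Δs = (5 − (-0.5))/3 = 11/6.
r(-0.5) = 3, r(4/3) = 5/9, r(19/6) = -259/9, r(5) = -85.
T_3 = (Δs/2)·[r(s_0) + 2r(s_1) + 2r(s_2) + r(s_3)].
Sum ≈ -126.90741.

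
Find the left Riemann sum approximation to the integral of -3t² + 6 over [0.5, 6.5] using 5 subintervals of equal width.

-167.22

Δt = (6.5 − 0.5)/5 = 1.2.
Left endpoints: 0.5, 1.7, 2.9, 4.1, 5.3.
f(0.5) = 5.25, f(1.7) = -2.67, f(2.9) = -19.23, f(4.1) = -44.43, f(5.3) = -78.27.
Sum = Δt · [f(0.5) + f(1.7) + f(2.9) + f(4.1) + f(5.3)].
Sum = -167.22.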